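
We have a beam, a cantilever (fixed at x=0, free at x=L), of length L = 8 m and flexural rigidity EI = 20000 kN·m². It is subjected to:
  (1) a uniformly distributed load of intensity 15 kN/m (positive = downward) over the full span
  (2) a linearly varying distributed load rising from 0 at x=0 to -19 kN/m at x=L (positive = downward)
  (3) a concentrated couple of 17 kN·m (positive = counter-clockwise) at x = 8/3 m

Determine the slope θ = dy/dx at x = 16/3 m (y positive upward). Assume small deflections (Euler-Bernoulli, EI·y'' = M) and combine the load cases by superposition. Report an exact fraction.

Load 1 — uniform load w=15 kN/m over full span:
  θ_1 = -wx(x²-3Lx+3L²)/(6EI) = -15·(16/3)·((16/3)²-3·8·(16/3)+3·8²)/(6·20000) = -208/3375 rad
Load 2 — triangular load w₀=-19 kN/m (0→w₀ over full span):
  θ_2 = (w₀Lx²/4-w₀L²x/3-w₀x⁴/(24L))/EI = ((-19)·8·(16/3)²/4-(-19)·8²·(16/3)/3-(-19)·(16/3)⁴/(24·8))/20000 = 8816/151875 rad
Load 3 — applied couple M₀=17 kN·m at a=8/3 m (b=L-a=16/3):
  θ_3 = M₀a/EI  [x>a] = 17·(8/3)/20000 = 17/7500 rad
Superposition: θ = Σ θ_i = -799/607500 rad ≈ -0.001315 rad

θ(16/3) = -799/607500 rad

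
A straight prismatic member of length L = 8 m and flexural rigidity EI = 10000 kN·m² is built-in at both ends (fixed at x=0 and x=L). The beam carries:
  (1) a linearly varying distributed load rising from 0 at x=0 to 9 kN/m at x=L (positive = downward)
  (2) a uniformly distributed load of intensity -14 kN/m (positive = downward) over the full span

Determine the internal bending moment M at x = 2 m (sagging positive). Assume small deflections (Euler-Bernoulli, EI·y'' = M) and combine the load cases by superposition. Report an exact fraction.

Load 1 — triangular load w₀=9 kN/m (0→w₀ over full span):
  M_1 = 3w₀Lx/20 - w₀L²/30 - w₀x³/(6L) = 3·9·8·2/20 - 9·8²/30 - 9·2³/(6·8) = 9/10 kN·m
Load 2 — uniform load w=-14 kN/m over full span:
  M_2 = wLx/2 - wL²/12 - wx²/2 = (-14)·8·2/2 - (-14)·8²/12 - (-14)·2²/2 = -28/3 kN·m
Superposition: M = Σ M_i = -253/30 kN·m ≈ -8.433333 kN·m

M(2) = -253/30 kN·m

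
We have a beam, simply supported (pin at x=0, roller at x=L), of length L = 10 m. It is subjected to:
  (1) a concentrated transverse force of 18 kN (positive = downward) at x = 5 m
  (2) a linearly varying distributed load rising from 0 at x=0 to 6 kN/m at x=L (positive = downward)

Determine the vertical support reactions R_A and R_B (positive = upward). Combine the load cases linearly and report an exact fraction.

Load 1 — point force P=18 kN at a=5 m (b=L-a=5):
  R_A = Pb/L = 18·5/10 = 9 kN
  R_B = Pa/L = 18·5/10 = 9 kN
Load 2 — triangular load w₀=6 kN/m (0→w₀ over full span):
  R_A = w₀L/6 = 6·10/6 = 10 kN
  R_B = w₀L/3 = 6·10/3 = 20 kN
Superposition: R_A = 19 kN, R_B = 29 kN

R_A = 19 kN, R_B = 29 kN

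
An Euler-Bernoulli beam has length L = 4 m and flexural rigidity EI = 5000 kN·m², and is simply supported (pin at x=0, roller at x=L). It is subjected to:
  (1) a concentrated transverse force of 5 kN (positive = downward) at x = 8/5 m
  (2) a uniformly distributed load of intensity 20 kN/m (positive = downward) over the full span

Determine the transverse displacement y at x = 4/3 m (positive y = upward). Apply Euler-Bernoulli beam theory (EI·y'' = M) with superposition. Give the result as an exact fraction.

y(4/3) = -48284/3796875 m

Load 1 — point force P=5 kN at a=8/5 m (b=L-a=12/5):
  y_1 = -Pbx(L²-b²-x²)/(6LEI)  [x≤a] = -5·(12/5)·(4/3)·(4²-(12/5)²-(4/3)²)/(6·4·5000) = -476/421875 m
Load 2 — uniform load w=20 kN/m over full span:
  y_2 = -wx(L³-2Lx²+x³)/(24EI) = -20·(4/3)·(4³-2·4·(4/3)²+(4/3)³)/(24·5000) = -352/30375 m
Superposition: y = Σ y_i = -48284/3796875 m ≈ -0.012717 m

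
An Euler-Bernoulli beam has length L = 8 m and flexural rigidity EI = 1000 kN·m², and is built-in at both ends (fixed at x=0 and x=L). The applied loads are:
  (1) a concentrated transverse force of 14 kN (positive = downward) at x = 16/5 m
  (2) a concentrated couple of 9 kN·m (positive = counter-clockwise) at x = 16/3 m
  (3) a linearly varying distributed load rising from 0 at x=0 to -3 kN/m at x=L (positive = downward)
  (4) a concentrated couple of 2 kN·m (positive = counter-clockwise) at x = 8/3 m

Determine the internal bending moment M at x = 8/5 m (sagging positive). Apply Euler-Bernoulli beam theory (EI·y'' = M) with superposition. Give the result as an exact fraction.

Load 1 — point force P=14 kN at a=16/5 m (b=L-a=24/5):
  M_1 = Pb²(3a+b)x/L³ - Pab²/L²  [x≤a] = 14·(24/5)²·(3·(16/5)+(24/5))·(8/5)/8³ - 14·(16/5)·(24/5)²/8² = -1008/625 kN·m
Load 2 — applied couple M₀=9 kN·m at a=16/3 m (b=L-a=8/3):
  M_2 = R_Ax - M_A  [x≤a] with R_A=3/2, M_A=3 = (3/2)·(8/5) - 3 = -3/5 kN·m
Load 3 — triangular load w₀=-3 kN/m (0→w₀ over full span):
  M_3 = 3w₀Lx/20 - w₀L²/30 - w₀x³/(6L) = 3·(-3)·8·(8/5)/20 - (-3)·8²/30 - (-3)·(8/5)³/(6·8) = 112/125 kN·m
Load 4 — applied couple M₀=2 kN·m at a=8/3 m (b=L-a=16/3):
  M_4 = R_Ax - M_A  [x≤a] with R_A=1/3, M_A=0 = (1/3)·(8/5) - 0 = 8/15 kN·m
Superposition: M = Σ M_i = -1469/1875 kN·m ≈ -0.783467 kN·m

M(8/5) = -1469/1875 kN·m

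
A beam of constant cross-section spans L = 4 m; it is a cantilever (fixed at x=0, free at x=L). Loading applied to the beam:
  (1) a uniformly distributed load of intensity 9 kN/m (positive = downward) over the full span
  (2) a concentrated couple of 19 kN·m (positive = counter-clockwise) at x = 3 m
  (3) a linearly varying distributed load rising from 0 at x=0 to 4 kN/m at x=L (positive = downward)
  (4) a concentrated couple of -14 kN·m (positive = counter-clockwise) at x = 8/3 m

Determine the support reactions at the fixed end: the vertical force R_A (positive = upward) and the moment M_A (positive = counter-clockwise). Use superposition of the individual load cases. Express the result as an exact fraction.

R_A = 44 kN, M_A = 265/3 kN·m

Load 1 — uniform load w=9 kN/m over full span:
  R_A = wL = 9·4 = 36 kN
  M_A = wL²/2 = 9·4²/2 = 72 kN·m
Load 2 — applied couple M₀=19 kN·m at a=3 m (b=L-a=1):
  R_A = 0 kN
  M_A = -M₀ = -19 kN·m
Load 3 — triangular load w₀=4 kN/m (0→w₀ over full span):
  R_A = w₀L/2 = 4·4/2 = 8 kN
  M_A = w₀L²/3 = 4·4²/3 = 64/3 kN·m
Load 4 — applied couple M₀=-14 kN·m at a=8/3 m (b=L-a=4/3):
  R_A = 0 kN
  M_A = -M₀ = -(-14) = 14 kN·m
Superposition: R_A = 44 kN, M_A = 265/3 kN·m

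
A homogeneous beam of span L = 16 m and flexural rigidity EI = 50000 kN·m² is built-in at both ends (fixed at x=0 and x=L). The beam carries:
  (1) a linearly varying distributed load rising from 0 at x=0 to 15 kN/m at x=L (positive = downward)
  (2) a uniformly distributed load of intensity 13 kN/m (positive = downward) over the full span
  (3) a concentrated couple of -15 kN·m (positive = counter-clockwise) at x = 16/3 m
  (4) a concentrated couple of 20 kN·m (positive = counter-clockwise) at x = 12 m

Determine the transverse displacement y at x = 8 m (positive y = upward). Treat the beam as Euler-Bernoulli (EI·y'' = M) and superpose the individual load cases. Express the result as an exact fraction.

y(8) = -227/3125 m

Load 1 — triangular load w₀=15 kN/m (0→w₀ over full span):
  y_1 = -w₀x²(L-x)²(x+2L)/(120LEI) = -15·8²·(16-8)²·(8+2·16)/(120·16·50000) = -16/625 m
Load 2 — uniform load w=13 kN/m over full span:
  y_2 = -wx²(L-x)²/(24EI) = -13·8²·(16-8)²/(24·50000) = -416/9375 m
Load 3 — applied couple M₀=-15 kN·m at a=16/3 m (b=L-a=32/3):
  y_3 = (R_Ax³/6 - M_Ax²/2 - M₀(x-a)²/2)/EI  [x>a] with R_A=-5/4, M_A=0 = ((-5/4)·8³/6 - 0·8²/2 - (-15)·(8-(16/3))²/2)/50000 = -2/1875 m
Load 4 — applied couple M₀=20 kN·m at a=12 m (b=L-a=4):
  y_4 = (R_Ax³/6 - M_Ax²/2)/EI  [x≤a] with R_A=45/32, M_A=25/4 = ((45/32)·8³/6 - (25/4)·8²/2)/50000 = -1/625 m
Superposition: y = Σ y_i = -227/3125 m ≈ -0.072640 m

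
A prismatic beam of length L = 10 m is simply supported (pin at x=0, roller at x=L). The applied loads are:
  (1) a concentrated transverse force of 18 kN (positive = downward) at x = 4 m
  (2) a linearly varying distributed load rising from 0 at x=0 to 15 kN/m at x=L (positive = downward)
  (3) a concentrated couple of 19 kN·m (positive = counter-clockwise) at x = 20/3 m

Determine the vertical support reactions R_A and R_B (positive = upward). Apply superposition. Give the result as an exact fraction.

Load 1 — point force P=18 kN at a=4 m (b=L-a=6):
  R_A = Pb/L = 18·6/10 = 54/5 kN
  R_B = Pa/L = 18·4/10 = 36/5 kN
Load 2 — triangular load w₀=15 kN/m (0→w₀ over full span):
  R_A = w₀L/6 = 15·10/6 = 25 kN
  R_B = w₀L/3 = 15·10/3 = 50 kN
Load 3 — applied couple M₀=19 kN·m at a=20/3 m (b=L-a=10/3):
  R_A = M₀/L = 19/10 kN
  R_B = -M₀/L = -19/10 kN
Superposition: R_A = 377/10 kN, R_B = 553/10 kN

R_A = 377/10 kN, R_B = 553/10 kN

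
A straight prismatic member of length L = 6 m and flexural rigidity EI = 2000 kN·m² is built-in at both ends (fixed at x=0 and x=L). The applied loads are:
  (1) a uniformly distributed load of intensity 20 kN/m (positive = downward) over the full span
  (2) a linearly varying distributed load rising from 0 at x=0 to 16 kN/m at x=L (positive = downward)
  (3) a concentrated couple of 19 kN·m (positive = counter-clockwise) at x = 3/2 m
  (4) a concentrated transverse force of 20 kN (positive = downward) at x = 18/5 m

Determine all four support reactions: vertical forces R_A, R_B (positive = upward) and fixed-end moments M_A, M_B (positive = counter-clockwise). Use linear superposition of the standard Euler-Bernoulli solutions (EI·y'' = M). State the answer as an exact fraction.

Load 1 — uniform load w=20 kN/m over full span:
  R_A = wL/2 = 20·6/2 = 60 kN
  M_A = wL²/12 = 20·6²/12 = 60 kN·m
  R_B = wL/2 = 20·6/2 = 60 kN
  M_B = -wL²/12 = -20·6²/12 = -60 kN·m
Load 2 — triangular load w₀=16 kN/m (0→w₀ over full span):
  R_A = 3w₀L/20 = 3·16·6/20 = 72/5 kN
  M_A = w₀L²/30 = 16·6²/30 = 96/5 kN·m
  R_B = 7w₀L/20 = 7·16·6/20 = 168/5 kN
  M_B = -w₀L²/20 = -16·6²/20 = -144/5 kN·m
Load 3 — applied couple M₀=19 kN·m at a=3/2 m (b=L-a=9/2):
  R_A = 6M₀ab/L³ = 6·19·(3/2)·(9/2)/6³ = 57/16 kN
  M_A = M₀b(2a-b)/L² = 19·(9/2)·(2·(3/2)-(9/2))/6² = -57/16 kN·m
  R_B = -6M₀ab/L³ = -6·19·(3/2)·(9/2)/6³ = -57/16 kN
  M_B = M₀a(2b-a)/L² = 19·(3/2)·(2·(9/2)-(3/2))/6² = 95/16 kN·m
Load 4 — point force P=20 kN at a=18/5 m (b=L-a=12/5):
  R_A = Pb²(3a+b)/L³ = 20·(12/5)²·(3·(18/5)+(12/5))/6³ = 176/25 kN
  M_A = Pab²/L² = 20·(18/5)·(12/5)²/6² = 288/25 kN·m
  R_B = Pa²(a+3b)/L³ = 20·(18/5)²·((18/5)+3·(12/5))/6³ = 324/25 kN
  M_B = -Pa²b/L² = -20·(18/5)²·(12/5)/6² = -432/25 kN·m
Superposition: R_A = 34001/400 kN, M_A = 34863/400 kN·m, R_B = 41199/400 kN, M_B = -40057/400 kN·m

R_A = 34001/400 kN, M_A = 34863/400 kN·m, R_B = 41199/400 kN, M_B = -40057/400 kN·m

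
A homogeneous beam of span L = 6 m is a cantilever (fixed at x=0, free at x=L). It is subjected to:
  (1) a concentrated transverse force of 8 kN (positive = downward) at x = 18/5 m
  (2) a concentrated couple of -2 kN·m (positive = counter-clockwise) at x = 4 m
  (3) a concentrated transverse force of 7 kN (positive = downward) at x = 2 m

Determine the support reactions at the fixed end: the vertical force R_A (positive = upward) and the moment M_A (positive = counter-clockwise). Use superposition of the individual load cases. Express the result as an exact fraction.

Load 1 — point force P=8 kN at a=18/5 m (b=L-a=12/5):
  R_A = P = 8 kN
  M_A = Pa = 8·(18/5) = 144/5 kN·m
Load 2 — applied couple M₀=-2 kN·m at a=4 m (b=L-a=2):
  R_A = 0 kN
  M_A = -M₀ = -(-2) = 2 kN·m
Load 3 — point force P=7 kN at a=2 m (b=L-a=4):
  R_A = P = 7 kN
  M_A = Pa = 7·2 = 14 kN·m
Superposition: R_A = 15 kN, M_A = 224/5 kN·m

R_A = 15 kN, M_A = 224/5 kN·m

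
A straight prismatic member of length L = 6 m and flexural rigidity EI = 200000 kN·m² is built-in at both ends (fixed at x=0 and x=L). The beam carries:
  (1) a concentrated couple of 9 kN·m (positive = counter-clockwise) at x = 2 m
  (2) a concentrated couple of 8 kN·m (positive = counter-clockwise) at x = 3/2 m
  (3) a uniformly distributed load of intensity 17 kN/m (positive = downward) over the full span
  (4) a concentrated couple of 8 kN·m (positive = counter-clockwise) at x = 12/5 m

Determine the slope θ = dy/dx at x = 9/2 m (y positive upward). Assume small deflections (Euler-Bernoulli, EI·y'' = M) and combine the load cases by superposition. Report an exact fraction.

Load 1 — applied couple M₀=9 kN·m at a=2 m (b=L-a=4):
  θ_1 = (R_Ax²/2 - M_Ax - M₀(x-a))/EI  [x>a] with R_A=2, M_A=0 = (2·(9/2)²/2 - 0·(9/2) - 9·((9/2)-2))/200000 = -9/800000 rad
Load 2 — applied couple M₀=8 kN·m at a=3/2 m (b=L-a=9/2):
  θ_2 = (R_Ax²/2 - M_Ax - M₀(x-a))/EI  [x>a] with R_A=3/2, M_A=-3/2 = ((3/2)·(9/2)²/2 - (-3/2)·(9/2) - 8·((9/2)-(3/2)))/200000 = -33/3200000 rad
Load 3 — uniform load w=17 kN/m over full span:
  θ_3 = -wx(L-x)(L-2x)/(12EI) = -17·(9/2)·(6-(9/2))·(6-2·(9/2))/(12·200000) = 459/3200000 rad
Load 4 — applied couple M₀=8 kN·m at a=12/5 m (b=L-a=18/5):
  θ_4 = (R_Ax²/2 - M_Ax - M₀(x-a))/EI  [x>a] with R_A=48/25, M_A=24/25 = ((48/25)·(9/2)²/2 - (24/25)·(9/2) - 8·((9/2)-(12/5)))/200000 = -21/2500000 rad
Superposition: θ = Σ θ_i = 4539/40000000 rad ≈ 0.000113 rad

θ(9/2) = 4539/40000000 rad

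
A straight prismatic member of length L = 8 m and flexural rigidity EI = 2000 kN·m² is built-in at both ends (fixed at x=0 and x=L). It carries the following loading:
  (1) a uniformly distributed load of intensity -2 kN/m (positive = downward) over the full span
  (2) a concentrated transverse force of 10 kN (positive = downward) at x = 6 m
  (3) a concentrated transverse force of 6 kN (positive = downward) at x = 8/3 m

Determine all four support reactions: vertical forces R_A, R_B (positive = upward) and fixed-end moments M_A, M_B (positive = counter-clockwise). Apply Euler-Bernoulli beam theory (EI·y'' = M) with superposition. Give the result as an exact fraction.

R_A = -287/144 kN, M_A = 7/36 kN·m, R_B = 287/144 kN, M_B = -149/36 kN·m

Load 1 — uniform load w=-2 kN/m over full span:
  R_A = wL/2 = (-2)·8/2 = -8 kN
  M_A = wL²/12 = (-2)·8²/12 = -32/3 kN·m
  R_B = wL/2 = (-2)·8/2 = -8 kN
  M_B = -wL²/12 = -(-2)·8²/12 = 32/3 kN·m
Load 2 — point force P=10 kN at a=6 m (b=L-a=2):
  R_A = Pb²(3a+b)/L³ = 10·2²·(3·6+2)/8³ = 25/16 kN
  M_A = Pab²/L² = 10·6·2²/8² = 15/4 kN·m
  R_B = Pa²(a+3b)/L³ = 10·6²·(6+3·2)/8³ = 135/16 kN
  M_B = -Pa²b/L² = -10·6²·2/8² = -45/4 kN·m
Load 3 — point force P=6 kN at a=8/3 m (b=L-a=16/3):
  R_A = Pb²(3a+b)/L³ = 6·(16/3)²·(3·(8/3)+(16/3))/8³ = 40/9 kN
  M_A = Pab²/L² = 6·(8/3)·(16/3)²/8² = 64/9 kN·m
  R_B = Pa²(a+3b)/L³ = 6·(8/3)²·((8/3)+3·(16/3))/8³ = 14/9 kN
  M_B = -Pa²b/L² = -6·(8/3)²·(16/3)/8² = -32/9 kN·m
Superposition: R_A = -287/144 kN, M_A = 7/36 kN·m, R_B = 287/144 kN, M_B = -149/36 kN·m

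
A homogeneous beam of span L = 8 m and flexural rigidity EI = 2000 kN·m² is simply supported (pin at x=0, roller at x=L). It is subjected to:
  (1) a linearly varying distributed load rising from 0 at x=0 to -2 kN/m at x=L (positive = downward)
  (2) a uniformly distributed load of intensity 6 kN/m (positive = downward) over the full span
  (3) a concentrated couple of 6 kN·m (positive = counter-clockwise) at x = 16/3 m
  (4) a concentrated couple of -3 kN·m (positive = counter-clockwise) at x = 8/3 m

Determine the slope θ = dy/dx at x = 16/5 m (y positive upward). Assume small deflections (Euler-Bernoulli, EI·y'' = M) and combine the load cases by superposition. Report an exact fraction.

θ(16/5) = -47369/2812500 rad

Load 1 — triangular load w₀=-2 kN/m (0→w₀ over full span):
  θ_1 = -w₀(7L⁴-30L²x²+15x⁴)/(360LEI) = -(-2)·(7·8⁴-30·8²·(16/5)²+15·(16/5)⁴)/(360·8·2000) = 2584/703125 rad
Load 2 — uniform load w=6 kN/m over full span:
  θ_2 = -w(L³-6Lx²+4x³)/(24EI) = -6·(8³-6·8·(16/5)²+4·(16/5)³)/(24·2000) = -296/15625 rad
Load 3 — applied couple M₀=6 kN·m at a=16/3 m (b=L-a=8/3):
  θ_3 = (M₀x²/(2L)+C₁)/EI  [x≤a] with C₁=M₀(3b²-L²)/(6L)=-16/3 = (6·(16/5)²/(2·8)+(-16/3))/2000 = -7/9375 rad
Load 4 — applied couple M₀=-3 kN·m at a=8/3 m (b=L-a=16/3):
  θ_4 = (M₀x²/(2L)-M₀(x-a)+C₁)/EI  [x>a] with C₁=M₀(3b²-L²)/(6L)=-4/3 = ((-3)·(16/5)²/(2·8)-(-3)·((16/5)-(8/3))+(-4/3))/2000 = -31/37500 rad
Superposition: θ = Σ θ_i = -47369/2812500 rad ≈ -0.016842 rad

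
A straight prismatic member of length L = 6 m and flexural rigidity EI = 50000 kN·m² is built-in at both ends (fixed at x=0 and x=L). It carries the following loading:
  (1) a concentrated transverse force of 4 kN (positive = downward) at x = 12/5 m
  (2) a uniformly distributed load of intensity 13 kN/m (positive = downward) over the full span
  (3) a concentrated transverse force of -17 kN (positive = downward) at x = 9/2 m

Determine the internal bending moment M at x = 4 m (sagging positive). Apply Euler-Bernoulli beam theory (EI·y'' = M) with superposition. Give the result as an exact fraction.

M(4) = 30673/4000 kN·m

Load 1 — point force P=4 kN at a=12/5 m (b=L-a=18/5):
  M_1 = Pa²(a+3b)(L-x)/L³ - Pa²b/L²  [x>a] = 4·(12/5)²·((12/5)+3·(18/5))·(6-4)/6³ - 4·(12/5)²·(18/5)/6² = 64/125 kN·m
Load 2 — uniform load w=13 kN/m over full span:
  M_2 = wLx/2 - wL²/12 - wx²/2 = 13·6·4/2 - 13·6²/12 - 13·4²/2 = 13 kN·m
Load 3 — point force P=-17 kN at a=9/2 m (b=L-a=3/2):
  M_3 = Pb²(3a+b)x/L³ - Pab²/L²  [x≤a] = (-17)·(3/2)²·(3·(9/2)+(3/2))·4/6³ - (-17)·(9/2)·(3/2)²/6² = -187/32 kN·m
Superposition: M = Σ M_i = 30673/4000 kN·m ≈ 7.668250 kN·m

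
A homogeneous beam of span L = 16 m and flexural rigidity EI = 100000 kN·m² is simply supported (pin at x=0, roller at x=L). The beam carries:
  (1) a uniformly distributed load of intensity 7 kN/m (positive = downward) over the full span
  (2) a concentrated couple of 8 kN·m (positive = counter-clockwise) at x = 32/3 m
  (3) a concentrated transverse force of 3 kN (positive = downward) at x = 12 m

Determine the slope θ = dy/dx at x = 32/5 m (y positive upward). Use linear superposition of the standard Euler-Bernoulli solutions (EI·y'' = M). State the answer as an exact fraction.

θ(32/5) = -209387/56250000 rad

Load 1 — uniform load w=7 kN/m over full span:
  θ_1 = -w(L³-6Lx²+4x³)/(24EI) = -7·(16³-6·16·(32/5)²+4·(32/5)³)/(24·100000) = -4144/1171875 rad
Load 2 — applied couple M₀=8 kN·m at a=32/3 m (b=L-a=16/3):
  θ_2 = (M₀x²/(2L)+C₁)/EI  [x≤a] with C₁=M₀(3b²-L²)/(6L)=-128/9 = (8·(32/5)²/(2·16)+(-128/9))/100000 = -28/703125 rad
Load 3 — point force P=3 kN at a=12 m (b=L-a=4):
  θ_3 = -Pb(L²-b²-3x²)/(6LEI)  [x≤a] = -3·4·(16²-4²-3·(32/5)²)/(6·16·100000) = -183/1250000 rad
Superposition: θ = Σ θ_i = -209387/56250000 rad ≈ -0.003722 rad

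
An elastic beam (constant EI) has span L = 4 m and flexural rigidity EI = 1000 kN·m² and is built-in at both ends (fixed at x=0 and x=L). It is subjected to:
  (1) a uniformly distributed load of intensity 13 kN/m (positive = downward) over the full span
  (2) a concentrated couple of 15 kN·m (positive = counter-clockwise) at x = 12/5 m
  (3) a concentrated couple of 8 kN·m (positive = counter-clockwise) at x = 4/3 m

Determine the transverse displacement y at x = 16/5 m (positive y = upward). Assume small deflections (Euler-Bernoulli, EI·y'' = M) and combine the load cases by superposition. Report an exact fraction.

Load 1 — uniform load w=13 kN/m over full span:
  y_1 = -wx²(L-x)²/(24EI) = -13·(16/5)²·(4-(16/5))²/(24·1000) = -832/234375 m
Load 2 — applied couple M₀=15 kN·m at a=12/5 m (b=L-a=8/5):
  y_2 = (R_Ax³/6 - M_Ax²/2 - M₀(x-a)²/2)/EI  [x>a] with R_A=27/5, M_A=24/5 = ((27/5)·(16/5)³/6 - (24/5)·(16/5)²/2 - 15·((16/5)-(12/5))²/2)/1000 = 9/78125 m
Load 3 — applied couple M₀=8 kN·m at a=4/3 m (b=L-a=8/3):
  y_3 = (R_Ax³/6 - M_Ax²/2 - M₀(x-a)²/2)/EI  [x>a] with R_A=8/3, M_A=0 = ((8/3)·(16/5)³/6 - 0·(16/5)²/2 - 8·((16/5)-(4/3))²/2)/1000 = 88/140625 m
Superposition: y = Σ y_i = -79/28125 m ≈ -0.002809 m

y(16/5) = -79/28125 m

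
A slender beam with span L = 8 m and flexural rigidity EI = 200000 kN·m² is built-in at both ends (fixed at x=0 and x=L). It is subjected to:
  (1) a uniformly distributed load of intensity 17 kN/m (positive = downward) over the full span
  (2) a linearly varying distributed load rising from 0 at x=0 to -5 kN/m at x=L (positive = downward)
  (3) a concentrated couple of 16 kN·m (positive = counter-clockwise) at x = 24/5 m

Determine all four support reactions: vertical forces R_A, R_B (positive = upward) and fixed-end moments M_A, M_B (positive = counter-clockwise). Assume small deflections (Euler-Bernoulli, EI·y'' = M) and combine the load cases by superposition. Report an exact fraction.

R_A = 1622/25 kN, M_A = 2128/25 kN·m, R_B = 1278/25 kN, M_B = -5456/75 kN·m

Load 1 — uniform load w=17 kN/m over full span:
  R_A = wL/2 = 17·8/2 = 68 kN
  M_A = wL²/12 = 17·8²/12 = 272/3 kN·m
  R_B = wL/2 = 17·8/2 = 68 kN
  M_B = -wL²/12 = -17·8²/12 = -272/3 kN·m
Load 2 — triangular load w₀=-5 kN/m (0→w₀ over full span):
  R_A = 3w₀L/20 = 3·(-5)·8/20 = -6 kN
  M_A = w₀L²/30 = (-5)·8²/30 = -32/3 kN·m
  R_B = 7w₀L/20 = 7·(-5)·8/20 = -14 kN
  M_B = -w₀L²/20 = -(-5)·8²/20 = 16 kN·m
Load 3 — applied couple M₀=16 kN·m at a=24/5 m (b=L-a=16/5):
  R_A = 6M₀ab/L³ = 6·16·(24/5)·(16/5)/8³ = 72/25 kN
  M_A = M₀b(2a-b)/L² = 16·(16/5)·(2·(24/5)-(16/5))/8² = 128/25 kN·m
  R_B = -6M₀ab/L³ = -6·16·(24/5)·(16/5)/8³ = -72/25 kN
  M_B = M₀a(2b-a)/L² = 16·(24/5)·(2·(16/5)-(24/5))/8² = 48/25 kN·m
Superposition: R_A = 1622/25 kN, M_A = 2128/25 kN·m, R_B = 1278/25 kN, M_B = -5456/75 kN·m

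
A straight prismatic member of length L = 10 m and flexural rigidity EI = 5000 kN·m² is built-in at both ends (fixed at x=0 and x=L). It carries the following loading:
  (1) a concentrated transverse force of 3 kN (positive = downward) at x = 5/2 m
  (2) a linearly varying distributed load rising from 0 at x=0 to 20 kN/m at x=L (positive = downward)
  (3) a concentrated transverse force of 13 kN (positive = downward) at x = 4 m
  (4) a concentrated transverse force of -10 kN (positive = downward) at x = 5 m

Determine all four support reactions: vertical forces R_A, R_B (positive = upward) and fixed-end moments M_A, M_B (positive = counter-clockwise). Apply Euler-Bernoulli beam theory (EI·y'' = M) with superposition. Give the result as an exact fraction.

Load 1 — point force P=3 kN at a=5/2 m (b=L-a=15/2):
  R_A = Pb²(3a+b)/L³ = 3·(15/2)²·(3·(5/2)+(15/2))/10³ = 81/32 kN
  M_A = Pab²/L² = 3·(5/2)·(15/2)²/10² = 135/32 kN·m
  R_B = Pa²(a+3b)/L³ = 3·(5/2)²·((5/2)+3·(15/2))/10³ = 15/32 kN
  M_B = -Pa²b/L² = -3·(5/2)²·(15/2)/10² = -45/32 kN·m
Load 2 — triangular load w₀=20 kN/m (0→w₀ over full span):
  R_A = 3w₀L/20 = 3·20·10/20 = 30 kN
  M_A = w₀L²/30 = 20·10²/30 = 200/3 kN·m
  R_B = 7w₀L/20 = 7·20·10/20 = 70 kN
  M_B = -w₀L²/20 = -20·10²/20 = -100 kN·m
Load 3 — point force P=13 kN at a=4 m (b=L-a=6):
  R_A = Pb²(3a+b)/L³ = 13·6²·(3·4+6)/10³ = 1053/125 kN
  M_A = Pab²/L² = 13·4·6²/10² = 468/25 kN·m
  R_B = Pa²(a+3b)/L³ = 13·4²·(4+3·6)/10³ = 572/125 kN
  M_B = -Pa²b/L² = -13·4²·6/10² = -312/25 kN·m
Load 4 — point force P=-10 kN at a=5 m (b=L-a=5):
  R_A = Pb²(3a+b)/L³ = (-10)·5²·(3·5+5)/10³ = -5 kN
  M_A = Pab²/L² = (-10)·5·5²/10² = -25/2 kN·m
  R_B = Pa²(a+3b)/L³ = (-10)·5²·(5+3·5)/10³ = -5 kN
  M_B = -Pa²b/L² = -(-10)·5²·5/10² = 25/2 kN·m
Superposition: R_A = 143821/4000 kN, M_A = 185053/2400 kN·m, R_B = 280179/4000 kN, M_B = -81109/800 kN·m

R_A = 143821/4000 kN, M_A = 185053/2400 kN·m, R_B = 280179/4000 kN, M_B = -81109/800 kN·m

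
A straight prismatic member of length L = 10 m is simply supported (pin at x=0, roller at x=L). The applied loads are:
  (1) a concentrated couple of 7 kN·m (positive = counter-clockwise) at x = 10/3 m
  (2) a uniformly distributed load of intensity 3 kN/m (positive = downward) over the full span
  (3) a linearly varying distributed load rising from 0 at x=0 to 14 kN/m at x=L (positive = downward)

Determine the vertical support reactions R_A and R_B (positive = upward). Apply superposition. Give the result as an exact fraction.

R_A = 1171/30 kN, R_B = 1829/30 kN

Load 1 — applied couple M₀=7 kN·m at a=10/3 m (b=L-a=20/3):
  R_A = M₀/L = 7/10 kN
  R_B = -M₀/L = -7/10 kN
Load 2 — uniform load w=3 kN/m over full span:
  R_A = wL/2 = 3·10/2 = 15 kN
  R_B = wL/2 = 3·10/2 = 15 kN
Load 3 — triangular load w₀=14 kN/m (0→w₀ over full span):
  R_A = w₀L/6 = 14·10/6 = 70/3 kN
  R_B = w₀L/3 = 14·10/3 = 140/3 kN
Superposition: R_A = 1171/30 kN, R_B = 1829/30 kN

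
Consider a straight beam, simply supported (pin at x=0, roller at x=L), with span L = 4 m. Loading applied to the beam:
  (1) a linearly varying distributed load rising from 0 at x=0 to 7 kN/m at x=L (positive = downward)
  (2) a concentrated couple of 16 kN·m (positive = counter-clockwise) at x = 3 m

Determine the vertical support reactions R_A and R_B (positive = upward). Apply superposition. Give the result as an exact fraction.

Load 1 — triangular load w₀=7 kN/m (0→w₀ over full span):
  R_A = w₀L/6 = 7·4/6 = 14/3 kN
  R_B = w₀L/3 = 7·4/3 = 28/3 kN
Load 2 — applied couple M₀=16 kN·m at a=3 m (b=L-a=1):
  R_A = M₀/L = 16/4 = 4 kN
  R_B = -M₀/L = -16/4 = -4 kN
Superposition: R_A = 26/3 kN, R_B = 16/3 kN

R_A = 26/3 kN, R_B = 16/3 kN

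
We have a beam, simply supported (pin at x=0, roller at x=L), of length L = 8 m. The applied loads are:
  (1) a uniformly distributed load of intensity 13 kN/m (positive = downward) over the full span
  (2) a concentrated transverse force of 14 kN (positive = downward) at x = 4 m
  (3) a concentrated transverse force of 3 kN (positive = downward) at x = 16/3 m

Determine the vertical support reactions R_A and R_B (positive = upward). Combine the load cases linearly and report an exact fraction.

R_A = 60 kN, R_B = 61 kN

Load 1 — uniform load w=13 kN/m over full span:
  R_A = wL/2 = 13·8/2 = 52 kN
  R_B = wL/2 = 13·8/2 = 52 kN
Load 2 — point force P=14 kN at a=4 m (b=L-a=4):
  R_A = Pb/L = 14·4/8 = 7 kN
  R_B = Pa/L = 14·4/8 = 7 kN
Load 3 — point force P=3 kN at a=16/3 m (b=L-a=8/3):
  R_A = Pb/L = 3·(8/3)/8 = 1 kN
  R_B = Pa/L = 3·(16/3)/8 = 2 kN
Superposition: R_A = 60 kN, R_B = 61 kN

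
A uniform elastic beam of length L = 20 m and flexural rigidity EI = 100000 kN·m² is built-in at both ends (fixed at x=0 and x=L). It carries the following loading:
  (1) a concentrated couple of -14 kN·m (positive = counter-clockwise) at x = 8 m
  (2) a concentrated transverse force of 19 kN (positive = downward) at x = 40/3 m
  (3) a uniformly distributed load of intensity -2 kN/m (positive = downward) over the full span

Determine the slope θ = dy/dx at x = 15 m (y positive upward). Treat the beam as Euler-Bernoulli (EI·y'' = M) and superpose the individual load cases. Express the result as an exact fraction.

Load 1 — applied couple M₀=-14 kN·m at a=8 m (b=L-a=12):
  θ_1 = (R_Ax²/2 - M_Ax - M₀(x-a))/EI  [x>a] with R_A=-126/125, M_A=-42/25 = ((-126/125)·15²/2 - (-42/25)·15 - (-14)·(15-8))/100000 = 49/500000 rad
Load 2 — point force P=19 kN at a=40/3 m (b=L-a=20/3):
  θ_2 = Pa²(L-x)(2bL-(3b+a)(L-x))/(2L³EI)  [x>a] = 19·(40/3)²·(20-15)·(2·(20/3)·20-(3·(20/3)+(40/3))·(20-15))/(2·20³·100000) = 19/18000 rad
Load 3 — uniform load w=-2 kN/m over full span:
  θ_3 = -wx(L-x)(L-2x)/(12EI) = -(-2)·15·(20-15)·(20-2·15)/(12·100000) = -1/800 rad
Superposition: θ = Σ θ_i = -217/2250000 rad ≈ -0.000096 rad

θ(15) = -217/2250000 rad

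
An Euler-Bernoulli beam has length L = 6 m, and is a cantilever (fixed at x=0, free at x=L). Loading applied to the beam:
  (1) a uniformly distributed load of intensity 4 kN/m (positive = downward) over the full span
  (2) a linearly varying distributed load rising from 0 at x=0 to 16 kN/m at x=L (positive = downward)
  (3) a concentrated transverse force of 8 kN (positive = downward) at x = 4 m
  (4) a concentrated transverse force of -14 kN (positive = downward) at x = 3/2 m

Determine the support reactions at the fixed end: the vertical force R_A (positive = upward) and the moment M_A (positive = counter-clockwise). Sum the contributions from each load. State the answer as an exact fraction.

R_A = 66 kN, M_A = 275 kN·m

Load 1 — uniform load w=4 kN/m over full span:
  R_A = wL = 4·6 = 24 kN
  M_A = wL²/2 = 4·6²/2 = 72 kN·m
Load 2 — triangular load w₀=16 kN/m (0→w₀ over full span):
  R_A = w₀L/2 = 16·6/2 = 48 kN
  M_A = w₀L²/3 = 16·6²/3 = 192 kN·m
Load 3 — point force P=8 kN at a=4 m (b=L-a=2):
  R_A = P = 8 kN
  M_A = Pa = 8·4 = 32 kN·m
Load 4 — point force P=-14 kN at a=3/2 m (b=L-a=9/2):
  R_A = P = (-14) = -14 kN
  M_A = Pa = (-14)·(3/2) = -21 kN·m
Superposition: R_A = 66 kN, M_A = 275 kN·m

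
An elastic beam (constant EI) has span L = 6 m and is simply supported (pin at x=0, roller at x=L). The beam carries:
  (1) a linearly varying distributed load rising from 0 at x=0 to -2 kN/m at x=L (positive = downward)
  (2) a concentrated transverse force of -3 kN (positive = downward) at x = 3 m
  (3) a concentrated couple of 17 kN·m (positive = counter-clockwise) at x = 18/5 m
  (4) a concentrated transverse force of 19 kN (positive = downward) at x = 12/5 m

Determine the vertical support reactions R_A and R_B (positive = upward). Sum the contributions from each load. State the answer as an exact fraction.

Load 1 — triangular load w₀=-2 kN/m (0→w₀ over full span):
  R_A = w₀L/6 = (-2)·6/6 = -2 kN
  R_B = w₀L/3 = (-2)·6/3 = -4 kN
Load 2 — point force P=-3 kN at a=3 m (b=L-a=3):
  R_A = Pb/L = (-3)·3/6 = -3/2 kN
  R_B = Pa/L = (-3)·3/6 = -3/2 kN
Load 3 — applied couple M₀=17 kN·m at a=18/5 m (b=L-a=12/5):
  R_A = M₀/L = 17/6 kN
  R_B = -M₀/L = -17/6 kN
Load 4 — point force P=19 kN at a=12/5 m (b=L-a=18/5):
  R_A = Pb/L = 19·(18/5)/6 = 57/5 kN
  R_B = Pa/L = 19·(12/5)/6 = 38/5 kN
Superposition: R_A = 161/15 kN, R_B = -11/15 kN

R_A = 161/15 kN, R_B = -11/15 kN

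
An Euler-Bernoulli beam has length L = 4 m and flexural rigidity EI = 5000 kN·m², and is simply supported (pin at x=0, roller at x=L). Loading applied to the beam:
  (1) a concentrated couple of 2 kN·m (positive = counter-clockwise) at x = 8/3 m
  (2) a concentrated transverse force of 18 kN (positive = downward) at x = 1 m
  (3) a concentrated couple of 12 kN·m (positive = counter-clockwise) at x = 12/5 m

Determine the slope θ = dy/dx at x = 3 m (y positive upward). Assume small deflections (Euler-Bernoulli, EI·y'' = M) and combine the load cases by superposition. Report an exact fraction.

θ(3) = 10651/4500000 rad

Load 1 — applied couple M₀=2 kN·m at a=8/3 m (b=L-a=4/3):
  θ_1 = (M₀x²/(2L)-M₀(x-a)+C₁)/EI  [x>a] with C₁=M₀(3b²-L²)/(6L)=-8/9 = (2·3²/(2·4)-2·(3-(8/3))+(-8/9))/5000 = 1/7200 rad
Load 2 — point force P=18 kN at a=1 m (b=L-a=3):
  θ_2 = -Pa(2L²-6Lx+3x²+a²)/(6LEI)  [x>a] = -18·1·(2·4²-6·4·3+3·3²+1²)/(6·4·5000) = 9/5000 rad
Load 3 — applied couple M₀=12 kN·m at a=12/5 m (b=L-a=8/5):
  θ_3 = (M₀x²/(2L)-M₀(x-a)+C₁)/EI  [x>a] with C₁=M₀(3b²-L²)/(6L)=-104/25 = (12·3²/(2·4)-12·(3-(12/5))+(-104/25))/5000 = 107/250000 rad
Superposition: θ = Σ θ_i = 10651/4500000 rad ≈ 0.002367 rad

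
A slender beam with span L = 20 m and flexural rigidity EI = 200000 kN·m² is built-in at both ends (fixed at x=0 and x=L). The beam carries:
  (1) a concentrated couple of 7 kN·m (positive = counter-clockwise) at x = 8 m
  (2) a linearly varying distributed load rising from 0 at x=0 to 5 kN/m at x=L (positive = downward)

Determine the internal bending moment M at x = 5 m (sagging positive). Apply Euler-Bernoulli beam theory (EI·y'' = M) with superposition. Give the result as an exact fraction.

M(5) = 961/200 kN·m

Load 1 — applied couple M₀=7 kN·m at a=8 m (b=L-a=12):
  M_1 = R_Ax - M_A  [x≤a] with R_A=63/125, M_A=21/25 = (63/125)·5 - (21/25) = 42/25 kN·m
Load 2 — triangular load w₀=5 kN/m (0→w₀ over full span):
  M_2 = 3w₀Lx/20 - w₀L²/30 - w₀x³/(6L) = 3·5·20·5/20 - 5·20²/30 - 5·5³/(6·20) = 25/8 kN·m
Superposition: M = Σ M_i = 961/200 kN·m ≈ 4.805000 kN·m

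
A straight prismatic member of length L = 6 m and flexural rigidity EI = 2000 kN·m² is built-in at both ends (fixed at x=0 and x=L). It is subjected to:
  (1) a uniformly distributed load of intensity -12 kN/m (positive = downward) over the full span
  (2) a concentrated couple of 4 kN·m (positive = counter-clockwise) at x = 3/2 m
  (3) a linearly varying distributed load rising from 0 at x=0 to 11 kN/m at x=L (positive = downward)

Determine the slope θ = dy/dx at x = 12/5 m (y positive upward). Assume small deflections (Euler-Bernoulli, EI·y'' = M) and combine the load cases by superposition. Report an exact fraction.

Load 1 — uniform load w=-12 kN/m over full span:
  θ_1 = -wx(L-x)(L-2x)/(12EI) = -(-12)·(12/5)·(6-(12/5))·(6-2·(12/5))/(12·2000) = 81/15625 rad
Load 2 — applied couple M₀=4 kN·m at a=3/2 m (b=L-a=9/2):
  θ_2 = (R_Ax²/2 - M_Ax - M₀(x-a))/EI  [x>a] with R_A=3/4, M_A=-3/4 = ((3/4)·(12/5)²/2 - (-3/4)·(12/5) - 4·((12/5)-(3/2)))/2000 = 9/50000 rad
Load 3 — triangular load w₀=11 kN/m (0→w₀ over full span):
  θ_3 = -w₀(2x(L-x)(L-2x)(x+2L)+x²(L-x)²)/(120LEI) = -11·(2·(12/5)·(6-(12/5))·(6-2·(12/5))·((12/5)+2·6)+(12/5)²·(6-(12/5))²)/(120·6·2000) = -891/312500 rad
Superposition: θ = Σ θ_i = 3141/1250000 rad ≈ 0.002513 rad

θ(12/5) = 3141/1250000 rad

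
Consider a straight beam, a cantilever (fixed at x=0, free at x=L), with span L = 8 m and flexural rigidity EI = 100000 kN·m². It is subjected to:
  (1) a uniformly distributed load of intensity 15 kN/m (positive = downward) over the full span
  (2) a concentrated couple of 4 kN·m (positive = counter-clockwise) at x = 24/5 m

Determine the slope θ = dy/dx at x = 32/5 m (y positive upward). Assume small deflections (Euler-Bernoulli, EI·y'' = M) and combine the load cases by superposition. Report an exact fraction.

θ(32/5) = -977/78125 rad

Load 1 — uniform load w=15 kN/m over full span:
  θ_1 = -wx(x²-3Lx+3L²)/(6EI) = -15·(32/5)·((32/5)²-3·8·(32/5)+3·8²)/(6·100000) = -992/78125 rad
Load 2 — applied couple M₀=4 kN·m at a=24/5 m (b=L-a=16/5):
  θ_2 = M₀a/EI  [x>a] = 4·(24/5)/100000 = 3/15625 rad
Superposition: θ = Σ θ_i = -977/78125 rad ≈ -0.012506 rad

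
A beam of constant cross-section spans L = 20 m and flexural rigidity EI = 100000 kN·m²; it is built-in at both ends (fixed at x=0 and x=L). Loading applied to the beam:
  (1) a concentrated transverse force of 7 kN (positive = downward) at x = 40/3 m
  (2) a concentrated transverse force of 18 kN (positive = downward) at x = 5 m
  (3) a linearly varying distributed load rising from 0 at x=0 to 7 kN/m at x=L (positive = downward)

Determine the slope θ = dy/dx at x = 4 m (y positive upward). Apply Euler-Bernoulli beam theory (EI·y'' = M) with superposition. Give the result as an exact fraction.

θ(4) = -42799/13500000 rad

Load 1 — point force P=7 kN at a=40/3 m (b=L-a=20/3):
  θ_1 = -Pb²x(2aL-(3a+b)x)/(2L³EI)  [x≤a] = -7·(20/3)²·4·(2·(40/3)·20-(3·(40/3)+(20/3))·4)/(2·20³·100000) = -91/337500 rad
Load 2 — point force P=18 kN at a=5 m (b=L-a=15):
  θ_2 = -Pb²x(2aL-(3a+b)x)/(2L³EI)  [x≤a] = -18·15²·4·(2·5·20-(3·5+15)·4)/(2·20³·100000) = -81/100000 rad
Load 3 — triangular load w₀=7 kN/m (0→w₀ over full span):
  θ_3 = -w₀(2x(L-x)(L-2x)(x+2L)+x²(L-x)²)/(120LEI) = -7·(2·4·(20-4)·(20-2·4)·(4+2·20)+4²·(20-4)²)/(120·20·100000) = -98/46875 rad
Superposition: θ = Σ θ_i = -42799/13500000 rad ≈ -0.003170 rad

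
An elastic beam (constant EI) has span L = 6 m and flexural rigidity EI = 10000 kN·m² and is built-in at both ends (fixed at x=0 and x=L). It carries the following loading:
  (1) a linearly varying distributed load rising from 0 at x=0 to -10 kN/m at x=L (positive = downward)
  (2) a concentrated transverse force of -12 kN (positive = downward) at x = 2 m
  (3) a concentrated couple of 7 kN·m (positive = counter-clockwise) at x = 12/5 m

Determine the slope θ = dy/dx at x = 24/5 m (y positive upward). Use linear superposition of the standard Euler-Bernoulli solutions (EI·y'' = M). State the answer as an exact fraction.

Load 1 — triangular load w₀=-10 kN/m (0→w₀ over full span):
  θ_1 = -w₀(2x(L-x)(L-2x)(x+2L)+x²(L-x)²)/(120LEI) = -(-10)·(2·(24/5)·(6-(24/5))·(6-2·(24/5))·((24/5)+2·6)+(24/5)²·(6-(24/5))²)/(120·6·10000) = -72/78125 rad
Load 2 — point force P=-12 kN at a=2 m (b=L-a=4):
  θ_2 = Pa²(L-x)(2bL-(3b+a)(L-x))/(2L³EI)  [x>a] = (-12)·2²·(6-(24/5))·(2·4·6-(3·4+2)·(6-(24/5)))/(2·6³·10000) = -13/31250 rad
Load 3 — applied couple M₀=7 kN·m at a=12/5 m (b=L-a=18/5):
  θ_3 = (R_Ax²/2 - M_Ax - M₀(x-a))/EI  [x>a] with R_A=42/25, M_A=21/25 = ((42/25)·(24/5)²/2 - (21/25)·(24/5) - 7·((24/5)-(12/5)))/10000 = -231/1562500 rad
Superposition: θ = Σ θ_i = -2321/1562500 rad ≈ -0.001485 rad

θ(24/5) = -2321/1562500 rad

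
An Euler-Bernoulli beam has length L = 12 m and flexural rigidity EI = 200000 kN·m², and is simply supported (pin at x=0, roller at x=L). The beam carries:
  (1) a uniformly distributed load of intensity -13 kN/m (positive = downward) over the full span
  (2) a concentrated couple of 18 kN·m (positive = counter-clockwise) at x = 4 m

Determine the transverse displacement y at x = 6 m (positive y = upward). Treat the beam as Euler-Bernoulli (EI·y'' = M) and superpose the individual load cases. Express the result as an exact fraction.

Load 1 — uniform load w=-13 kN/m over full span:
  y_1 = -wx(L³-2Lx²+x³)/(24EI) = -(-13)·6·(12³-2·12·6²+6³)/(24·200000) = 351/20000 m
Load 2 — applied couple M₀=18 kN·m at a=4 m (b=L-a=8):
  y_2 = (M₀x³/(6L)-M₀(x-a)²/2+C₁x)/EI  [x>a] with C₁=M₀(3b²-L²)/(6L)=12 = (18·6³/(6·12)-18·(6-4)²/2+12·6)/200000 = 9/20000 m
Superposition: y = Σ y_i = 9/500 m ≈ 0.018000 m

y(6) = 9/500 m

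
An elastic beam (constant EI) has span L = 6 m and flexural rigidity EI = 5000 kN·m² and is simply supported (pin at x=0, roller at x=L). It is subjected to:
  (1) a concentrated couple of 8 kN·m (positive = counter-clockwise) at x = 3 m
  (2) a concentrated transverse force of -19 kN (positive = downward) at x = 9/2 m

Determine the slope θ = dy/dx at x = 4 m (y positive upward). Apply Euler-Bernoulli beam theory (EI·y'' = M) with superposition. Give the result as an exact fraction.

Load 1 — applied couple M₀=8 kN·m at a=3 m (b=L-a=3):
  θ_1 = (M₀x²/(2L)-M₀(x-a)+C₁)/EI  [x>a] with C₁=M₀(3b²-L²)/(6L)=-2 = (8·4²/(2·6)-8·(4-3)+(-2))/5000 = 1/7500 rad
Load 2 — point force P=-19 kN at a=9/2 m (b=L-a=3/2):
  θ_2 = -Pb(L²-b²-3x²)/(6LEI)  [x≤a] = -(-19)·(3/2)·(6²-(3/2)²-3·4²)/(6·6·5000) = -361/160000 rad
Superposition: θ = Σ θ_i = -1019/480000 rad ≈ -0.002123 rad

θ(4) = -1019/480000 rad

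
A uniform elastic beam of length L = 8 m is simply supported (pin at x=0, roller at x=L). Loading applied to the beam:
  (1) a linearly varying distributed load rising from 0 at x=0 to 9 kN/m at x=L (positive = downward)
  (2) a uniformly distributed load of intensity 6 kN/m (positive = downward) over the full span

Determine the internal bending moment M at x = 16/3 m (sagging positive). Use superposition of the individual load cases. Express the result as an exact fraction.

M(16/3) = 704/9 kN·m

Load 1 — triangular load w₀=9 kN/m (0→w₀ over full span):
  M_1 = w₀Lx/6 - w₀x³/(6L) = 9·8·(16/3)/6 - 9·(16/3)³/(6·8) = 320/9 kN·m
Load 2 — uniform load w=6 kN/m over full span:
  M_2 = wx(L-x)/2 = 6·(16/3)·(8-(16/3))/2 = 128/3 kN·m
Superposition: M = Σ M_i = 704/9 kN·m ≈ 78.222222 kN·m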